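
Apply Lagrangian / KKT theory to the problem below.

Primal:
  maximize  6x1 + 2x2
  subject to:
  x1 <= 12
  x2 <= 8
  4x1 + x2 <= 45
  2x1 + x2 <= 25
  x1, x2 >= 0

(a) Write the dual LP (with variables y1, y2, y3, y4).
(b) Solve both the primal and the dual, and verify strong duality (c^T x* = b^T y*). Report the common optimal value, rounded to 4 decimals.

The standard primal-dual pair for 'max c^T x s.t. A x <= b, x >= 0' is:
  Dual:  min b^T y  s.t.  A^T y >= c,  y >= 0.

So the dual LP is:
  minimize  12y1 + 8y2 + 45y3 + 25y4
  subject to:
    y1 + 4y3 + 2y4 >= 6
    y2 + y3 + y4 >= 2
    y1, y2, y3, y4 >= 0

Solving the primal: x* = (10, 5).
  primal value c^T x* = 70.
Solving the dual: y* = (0, 0, 1, 1).
  dual value b^T y* = 70.
Strong duality: c^T x* = b^T y*. Confirmed.

70


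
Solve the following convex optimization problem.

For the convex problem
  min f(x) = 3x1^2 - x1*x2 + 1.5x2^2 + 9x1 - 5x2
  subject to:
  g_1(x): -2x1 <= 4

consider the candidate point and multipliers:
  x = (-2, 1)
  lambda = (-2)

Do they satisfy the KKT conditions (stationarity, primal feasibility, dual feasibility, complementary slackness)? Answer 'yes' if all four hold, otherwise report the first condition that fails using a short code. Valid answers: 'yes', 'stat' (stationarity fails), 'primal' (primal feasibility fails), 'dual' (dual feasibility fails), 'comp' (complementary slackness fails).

Gradient of f: grad f(x) = Q x + c = (-4, 0)
Constraint values g_i(x) = a_i^T x - b_i:
  g_1((-2, 1)) = 0
Stationarity residual: grad f(x) + sum_i lambda_i a_i = (0, 0)
  -> stationarity OK
Primal feasibility (all g_i <= 0): OK
Dual feasibility (all lambda_i >= 0): FAILS
Complementary slackness (lambda_i * g_i(x) = 0 for all i): OK

Verdict: the first failing condition is dual_feasibility -> dual.

dual


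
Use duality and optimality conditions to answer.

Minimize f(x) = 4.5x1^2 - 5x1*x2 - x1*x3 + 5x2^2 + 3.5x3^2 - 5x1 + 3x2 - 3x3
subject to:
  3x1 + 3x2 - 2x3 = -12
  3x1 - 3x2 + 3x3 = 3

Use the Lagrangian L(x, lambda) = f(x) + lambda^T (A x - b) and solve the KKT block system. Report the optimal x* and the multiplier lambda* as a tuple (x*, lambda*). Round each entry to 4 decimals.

Form the Lagrangian:
  L(x, lambda) = (1/2) x^T Q x + c^T x + lambda^T (A x - b)
Stationarity (grad_x L = 0): Q x + c + A^T lambda = 0.
Primal feasibility: A x = b.

This gives the KKT block system:
  [ Q   A^T ] [ x     ]   [-c ]
  [ A    0  ] [ lambda ] = [ b ]

Solving the linear system:
  x*      = (-1.6318, -1.8412, 0.7906)
  lambda* = (3.0873, 0.6696)
  f(x*)   = 17.651

x* = (-1.6318, -1.8412, 0.7906), lambda* = (3.0873, 0.6696)


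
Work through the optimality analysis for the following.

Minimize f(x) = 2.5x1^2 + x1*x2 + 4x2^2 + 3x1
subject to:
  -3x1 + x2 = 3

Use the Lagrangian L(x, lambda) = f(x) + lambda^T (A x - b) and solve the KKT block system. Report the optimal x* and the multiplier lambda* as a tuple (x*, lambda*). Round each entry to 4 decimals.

Form the Lagrangian:
  L(x, lambda) = (1/2) x^T Q x + c^T x + lambda^T (A x - b)
Stationarity (grad_x L = 0): Q x + c + A^T lambda = 0.
Primal feasibility: A x = b.

This gives the KKT block system:
  [ Q   A^T ] [ x     ]   [-c ]
  [ A    0  ] [ lambda ] = [ b ]

Solving the linear system:
  x*      = (-0.9398, 0.1807)
  lambda* = (-0.506)
  f(x*)   = -0.6506

x* = (-0.9398, 0.1807), lambda* = (-0.506)


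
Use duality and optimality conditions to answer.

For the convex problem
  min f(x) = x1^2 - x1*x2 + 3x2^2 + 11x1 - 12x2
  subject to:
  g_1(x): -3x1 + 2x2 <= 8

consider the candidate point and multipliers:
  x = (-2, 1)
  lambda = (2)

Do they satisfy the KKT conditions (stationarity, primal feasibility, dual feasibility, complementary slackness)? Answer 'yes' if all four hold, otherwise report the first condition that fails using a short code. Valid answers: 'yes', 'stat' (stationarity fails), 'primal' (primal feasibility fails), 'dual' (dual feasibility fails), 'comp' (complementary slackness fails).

Gradient of f: grad f(x) = Q x + c = (6, -4)
Constraint values g_i(x) = a_i^T x - b_i:
  g_1((-2, 1)) = 0
Stationarity residual: grad f(x) + sum_i lambda_i a_i = (0, 0)
  -> stationarity OK
Primal feasibility (all g_i <= 0): OK
Dual feasibility (all lambda_i >= 0): OK
Complementary slackness (lambda_i * g_i(x) = 0 for all i): OK

Verdict: yes, KKT holds.

yes


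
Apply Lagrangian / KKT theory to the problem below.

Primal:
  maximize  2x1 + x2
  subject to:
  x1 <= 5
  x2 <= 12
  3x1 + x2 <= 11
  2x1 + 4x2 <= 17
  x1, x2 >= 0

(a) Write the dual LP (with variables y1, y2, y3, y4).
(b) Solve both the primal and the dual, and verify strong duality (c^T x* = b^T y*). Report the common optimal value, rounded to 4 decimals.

The standard primal-dual pair for 'max c^T x s.t. A x <= b, x >= 0' is:
  Dual:  min b^T y  s.t.  A^T y >= c,  y >= 0.

So the dual LP is:
  minimize  5y1 + 12y2 + 11y3 + 17y4
  subject to:
    y1 + 3y3 + 2y4 >= 2
    y2 + y3 + 4y4 >= 1
    y1, y2, y3, y4 >= 0

Solving the primal: x* = (2.7, 2.9).
  primal value c^T x* = 8.3.
Solving the dual: y* = (0, 0, 0.6, 0.1).
  dual value b^T y* = 8.3.
Strong duality: c^T x* = b^T y*. Confirmed.

8.3


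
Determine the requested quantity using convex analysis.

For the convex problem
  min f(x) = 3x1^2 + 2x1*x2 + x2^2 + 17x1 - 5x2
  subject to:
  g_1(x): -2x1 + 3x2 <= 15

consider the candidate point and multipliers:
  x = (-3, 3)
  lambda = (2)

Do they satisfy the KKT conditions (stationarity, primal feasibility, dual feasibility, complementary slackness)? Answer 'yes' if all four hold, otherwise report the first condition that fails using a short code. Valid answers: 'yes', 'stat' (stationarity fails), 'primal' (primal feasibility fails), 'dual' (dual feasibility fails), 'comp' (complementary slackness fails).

Gradient of f: grad f(x) = Q x + c = (5, -5)
Constraint values g_i(x) = a_i^T x - b_i:
  g_1((-3, 3)) = 0
Stationarity residual: grad f(x) + sum_i lambda_i a_i = (1, 1)
  -> stationarity FAILS
Primal feasibility (all g_i <= 0): OK
Dual feasibility (all lambda_i >= 0): OK
Complementary slackness (lambda_i * g_i(x) = 0 for all i): OK

Verdict: the first failing condition is stationarity -> stat.

stat


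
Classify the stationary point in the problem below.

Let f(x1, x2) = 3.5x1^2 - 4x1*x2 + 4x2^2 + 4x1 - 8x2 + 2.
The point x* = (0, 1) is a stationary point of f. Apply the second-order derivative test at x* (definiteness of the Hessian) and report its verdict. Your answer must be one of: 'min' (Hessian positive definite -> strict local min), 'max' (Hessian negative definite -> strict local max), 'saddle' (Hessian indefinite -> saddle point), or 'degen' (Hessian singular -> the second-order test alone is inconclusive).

Compute the Hessian H = grad^2 f:
  H = [[7, -4], [-4, 8]]
Verify stationarity: grad f(x*) = H x* + g = (0, 0).
Eigenvalues of H: 3.4689, 11.5311.
Both eigenvalues > 0, so H is positive definite -> x* is a strict local min.

min


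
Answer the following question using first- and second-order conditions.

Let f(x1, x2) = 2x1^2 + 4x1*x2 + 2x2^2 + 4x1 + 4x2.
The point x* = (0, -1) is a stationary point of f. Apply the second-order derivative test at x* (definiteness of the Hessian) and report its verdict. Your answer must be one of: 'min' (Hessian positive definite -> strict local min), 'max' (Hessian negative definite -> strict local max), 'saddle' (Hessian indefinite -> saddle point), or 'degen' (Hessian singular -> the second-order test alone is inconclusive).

Compute the Hessian H = grad^2 f:
  H = [[4, 4], [4, 4]]
Verify stationarity: grad f(x*) = H x* + g = (0, 0).
Eigenvalues of H: 0, 8.
H has a zero eigenvalue (singular; positive semidefinite but not definite), so H is neither positive definite, negative definite, nor indefinite. The second-order test alone is inconclusive -> degen.
(Indeed, f is constant along the null direction of H through x*, so x* is not a strict local extremum.)

degen


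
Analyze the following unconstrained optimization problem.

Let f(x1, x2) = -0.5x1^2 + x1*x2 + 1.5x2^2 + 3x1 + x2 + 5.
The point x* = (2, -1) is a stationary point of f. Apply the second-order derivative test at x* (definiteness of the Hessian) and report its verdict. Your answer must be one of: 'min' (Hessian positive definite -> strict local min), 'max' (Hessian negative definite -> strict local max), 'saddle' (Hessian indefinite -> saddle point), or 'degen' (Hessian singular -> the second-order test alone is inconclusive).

Compute the Hessian H = grad^2 f:
  H = [[-1, 1], [1, 3]]
Verify stationarity: grad f(x*) = H x* + g = (0, 0).
Eigenvalues of H: -1.2361, 3.2361.
Eigenvalues have mixed signs, so H is indefinite -> x* is a saddle point.

saddle


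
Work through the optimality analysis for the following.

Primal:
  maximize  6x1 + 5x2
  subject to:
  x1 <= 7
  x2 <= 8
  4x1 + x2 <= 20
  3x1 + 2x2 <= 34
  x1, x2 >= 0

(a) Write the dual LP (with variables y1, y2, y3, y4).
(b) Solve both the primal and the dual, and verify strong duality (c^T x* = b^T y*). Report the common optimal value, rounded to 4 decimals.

The standard primal-dual pair for 'max c^T x s.t. A x <= b, x >= 0' is:
  Dual:  min b^T y  s.t.  A^T y >= c,  y >= 0.

So the dual LP is:
  minimize  7y1 + 8y2 + 20y3 + 34y4
  subject to:
    y1 + 4y3 + 3y4 >= 6
    y2 + y3 + 2y4 >= 5
    y1, y2, y3, y4 >= 0

Solving the primal: x* = (3, 8).
  primal value c^T x* = 58.
Solving the dual: y* = (0, 3.5, 1.5, 0).
  dual value b^T y* = 58.
Strong duality: c^T x* = b^T y*. Confirmed.

58


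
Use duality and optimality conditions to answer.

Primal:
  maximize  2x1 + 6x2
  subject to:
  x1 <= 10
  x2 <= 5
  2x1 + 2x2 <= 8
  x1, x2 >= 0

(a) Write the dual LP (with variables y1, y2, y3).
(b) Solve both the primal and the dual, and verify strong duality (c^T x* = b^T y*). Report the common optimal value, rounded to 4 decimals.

The standard primal-dual pair for 'max c^T x s.t. A x <= b, x >= 0' is:
  Dual:  min b^T y  s.t.  A^T y >= c,  y >= 0.

So the dual LP is:
  minimize  10y1 + 5y2 + 8y3
  subject to:
    y1 + 2y3 >= 2
    y2 + 2y3 >= 6
    y1, y2, y3 >= 0

Solving the primal: x* = (0, 4).
  primal value c^T x* = 24.
Solving the dual: y* = (0, 0, 3).
  dual value b^T y* = 24.
Strong duality: c^T x* = b^T y*. Confirmed.

24


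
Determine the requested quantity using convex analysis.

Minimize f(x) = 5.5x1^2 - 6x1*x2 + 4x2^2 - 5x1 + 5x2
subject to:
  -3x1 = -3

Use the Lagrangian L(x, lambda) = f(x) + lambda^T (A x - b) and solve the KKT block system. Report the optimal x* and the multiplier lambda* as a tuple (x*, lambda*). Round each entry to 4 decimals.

Form the Lagrangian:
  L(x, lambda) = (1/2) x^T Q x + c^T x + lambda^T (A x - b)
Stationarity (grad_x L = 0): Q x + c + A^T lambda = 0.
Primal feasibility: A x = b.

This gives the KKT block system:
  [ Q   A^T ] [ x     ]   [-c ]
  [ A    0  ] [ lambda ] = [ b ]

Solving the linear system:
  x*      = (1, 0.125)
  lambda* = (1.75)
  f(x*)   = 0.4375

x* = (1, 0.125), lambda* = (1.75)


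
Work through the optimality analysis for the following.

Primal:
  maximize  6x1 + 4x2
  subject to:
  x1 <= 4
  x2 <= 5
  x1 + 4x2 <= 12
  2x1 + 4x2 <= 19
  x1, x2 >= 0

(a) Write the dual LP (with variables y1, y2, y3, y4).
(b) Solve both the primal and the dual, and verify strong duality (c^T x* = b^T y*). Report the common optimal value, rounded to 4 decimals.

The standard primal-dual pair for 'max c^T x s.t. A x <= b, x >= 0' is:
  Dual:  min b^T y  s.t.  A^T y >= c,  y >= 0.

So the dual LP is:
  minimize  4y1 + 5y2 + 12y3 + 19y4
  subject to:
    y1 + y3 + 2y4 >= 6
    y2 + 4y3 + 4y4 >= 4
    y1, y2, y3, y4 >= 0

Solving the primal: x* = (4, 2).
  primal value c^T x* = 32.
Solving the dual: y* = (5, 0, 1, 0).
  dual value b^T y* = 32.
Strong duality: c^T x* = b^T y*. Confirmed.

32


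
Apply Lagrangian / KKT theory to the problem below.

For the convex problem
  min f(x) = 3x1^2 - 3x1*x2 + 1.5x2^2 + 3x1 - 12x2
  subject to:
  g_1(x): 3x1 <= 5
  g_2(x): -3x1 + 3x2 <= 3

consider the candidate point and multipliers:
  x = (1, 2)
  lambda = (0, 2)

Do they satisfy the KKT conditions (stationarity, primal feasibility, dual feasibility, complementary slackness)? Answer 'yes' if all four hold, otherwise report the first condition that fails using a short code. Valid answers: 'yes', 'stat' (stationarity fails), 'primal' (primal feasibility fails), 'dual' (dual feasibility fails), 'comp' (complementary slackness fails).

Gradient of f: grad f(x) = Q x + c = (3, -9)
Constraint values g_i(x) = a_i^T x - b_i:
  g_1((1, 2)) = -2
  g_2((1, 2)) = 0
Stationarity residual: grad f(x) + sum_i lambda_i a_i = (-3, -3)
  -> stationarity FAILS
Primal feasibility (all g_i <= 0): OK
Dual feasibility (all lambda_i >= 0): OK
Complementary slackness (lambda_i * g_i(x) = 0 for all i): OK

Verdict: the first failing condition is stationarity -> stat.

stat


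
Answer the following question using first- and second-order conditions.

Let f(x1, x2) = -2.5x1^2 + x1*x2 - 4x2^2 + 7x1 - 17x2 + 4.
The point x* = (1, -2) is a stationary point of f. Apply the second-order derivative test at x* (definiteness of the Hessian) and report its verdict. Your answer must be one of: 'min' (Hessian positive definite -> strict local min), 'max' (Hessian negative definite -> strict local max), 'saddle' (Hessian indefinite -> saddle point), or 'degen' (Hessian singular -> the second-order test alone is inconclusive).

Compute the Hessian H = grad^2 f:
  H = [[-5, 1], [1, -8]]
Verify stationarity: grad f(x*) = H x* + g = (0, 0).
Eigenvalues of H: -8.3028, -4.6972.
Both eigenvalues < 0, so H is negative definite -> x* is a strict local max.

max


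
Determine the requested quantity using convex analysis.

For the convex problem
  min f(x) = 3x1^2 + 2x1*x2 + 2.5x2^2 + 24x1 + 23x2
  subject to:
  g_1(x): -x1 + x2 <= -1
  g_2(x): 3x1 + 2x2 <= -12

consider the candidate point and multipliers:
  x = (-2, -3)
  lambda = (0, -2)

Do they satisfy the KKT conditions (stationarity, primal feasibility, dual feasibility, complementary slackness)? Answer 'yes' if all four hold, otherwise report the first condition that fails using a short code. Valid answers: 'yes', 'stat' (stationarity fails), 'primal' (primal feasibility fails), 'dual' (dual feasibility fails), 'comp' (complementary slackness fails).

Gradient of f: grad f(x) = Q x + c = (6, 4)
Constraint values g_i(x) = a_i^T x - b_i:
  g_1((-2, -3)) = 0
  g_2((-2, -3)) = 0
Stationarity residual: grad f(x) + sum_i lambda_i a_i = (0, 0)
  -> stationarity OK
Primal feasibility (all g_i <= 0): OK
Dual feasibility (all lambda_i >= 0): FAILS
Complementary slackness (lambda_i * g_i(x) = 0 for all i): OK

Verdict: the first failing condition is dual_feasibility -> dual.

dual


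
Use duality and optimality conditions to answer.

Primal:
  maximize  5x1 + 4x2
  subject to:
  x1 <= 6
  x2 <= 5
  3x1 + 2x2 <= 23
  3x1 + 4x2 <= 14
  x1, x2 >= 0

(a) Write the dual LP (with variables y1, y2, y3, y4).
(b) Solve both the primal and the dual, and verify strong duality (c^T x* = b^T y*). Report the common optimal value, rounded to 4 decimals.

The standard primal-dual pair for 'max c^T x s.t. A x <= b, x >= 0' is:
  Dual:  min b^T y  s.t.  A^T y >= c,  y >= 0.

So the dual LP is:
  minimize  6y1 + 5y2 + 23y3 + 14y4
  subject to:
    y1 + 3y3 + 3y4 >= 5
    y2 + 2y3 + 4y4 >= 4
    y1, y2, y3, y4 >= 0

Solving the primal: x* = (4.6667, 0).
  primal value c^T x* = 23.3333.
Solving the dual: y* = (0, 0, 0, 1.6667).
  dual value b^T y* = 23.3333.
Strong duality: c^T x* = b^T y*. Confirmed.

23.3333


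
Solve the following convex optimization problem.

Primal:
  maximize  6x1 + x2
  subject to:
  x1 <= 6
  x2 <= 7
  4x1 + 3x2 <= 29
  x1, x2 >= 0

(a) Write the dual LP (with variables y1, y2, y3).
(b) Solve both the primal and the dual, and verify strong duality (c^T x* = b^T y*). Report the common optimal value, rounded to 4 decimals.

The standard primal-dual pair for 'max c^T x s.t. A x <= b, x >= 0' is:
  Dual:  min b^T y  s.t.  A^T y >= c,  y >= 0.

So the dual LP is:
  minimize  6y1 + 7y2 + 29y3
  subject to:
    y1 + 4y3 >= 6
    y2 + 3y3 >= 1
    y1, y2, y3 >= 0

Solving the primal: x* = (6, 1.6667).
  primal value c^T x* = 37.6667.
Solving the dual: y* = (4.6667, 0, 0.3333).
  dual value b^T y* = 37.6667.
Strong duality: c^T x* = b^T y*. Confirmed.

37.6667


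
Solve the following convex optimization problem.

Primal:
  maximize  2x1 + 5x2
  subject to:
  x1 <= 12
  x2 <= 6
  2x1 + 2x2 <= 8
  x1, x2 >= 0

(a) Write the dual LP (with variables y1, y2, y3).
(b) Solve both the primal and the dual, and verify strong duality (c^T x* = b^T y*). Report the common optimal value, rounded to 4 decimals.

The standard primal-dual pair for 'max c^T x s.t. A x <= b, x >= 0' is:
  Dual:  min b^T y  s.t.  A^T y >= c,  y >= 0.

So the dual LP is:
  minimize  12y1 + 6y2 + 8y3
  subject to:
    y1 + 2y3 >= 2
    y2 + 2y3 >= 5
    y1, y2, y3 >= 0

Solving the primal: x* = (0, 4).
  primal value c^T x* = 20.
Solving the dual: y* = (0, 0, 2.5).
  dual value b^T y* = 20.
Strong duality: c^T x* = b^T y*. Confirmed.

20


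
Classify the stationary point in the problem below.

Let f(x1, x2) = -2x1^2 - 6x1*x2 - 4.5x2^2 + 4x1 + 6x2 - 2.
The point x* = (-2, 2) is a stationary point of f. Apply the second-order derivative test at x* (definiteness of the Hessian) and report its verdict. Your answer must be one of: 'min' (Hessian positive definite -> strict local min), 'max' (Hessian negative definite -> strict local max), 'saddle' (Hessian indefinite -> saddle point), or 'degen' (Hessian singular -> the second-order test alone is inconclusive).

Compute the Hessian H = grad^2 f:
  H = [[-4, -6], [-6, -9]]
Verify stationarity: grad f(x*) = H x* + g = (0, 0).
Eigenvalues of H: -13, 0.
H has a zero eigenvalue (singular; negative semidefinite but not definite), so H is neither positive definite, negative definite, nor indefinite. The second-order test alone is inconclusive -> degen.
(Indeed, f is constant along the null direction of H through x*, so x* is not a strict local extremum.)

degen


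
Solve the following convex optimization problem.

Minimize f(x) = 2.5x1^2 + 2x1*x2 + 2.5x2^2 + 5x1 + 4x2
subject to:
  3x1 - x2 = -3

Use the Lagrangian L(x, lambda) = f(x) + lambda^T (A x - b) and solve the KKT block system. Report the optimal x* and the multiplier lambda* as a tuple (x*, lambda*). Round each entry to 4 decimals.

Form the Lagrangian:
  L(x, lambda) = (1/2) x^T Q x + c^T x + lambda^T (A x - b)
Stationarity (grad_x L = 0): Q x + c + A^T lambda = 0.
Primal feasibility: A x = b.

This gives the KKT block system:
  [ Q   A^T ] [ x     ]   [-c ]
  [ A    0  ] [ lambda ] = [ b ]

Solving the linear system:
  x*      = (-1.0968, -0.2903)
  lambda* = (0.3548)
  f(x*)   = -2.7903

x* = (-1.0968, -0.2903), lambda* = (0.3548)


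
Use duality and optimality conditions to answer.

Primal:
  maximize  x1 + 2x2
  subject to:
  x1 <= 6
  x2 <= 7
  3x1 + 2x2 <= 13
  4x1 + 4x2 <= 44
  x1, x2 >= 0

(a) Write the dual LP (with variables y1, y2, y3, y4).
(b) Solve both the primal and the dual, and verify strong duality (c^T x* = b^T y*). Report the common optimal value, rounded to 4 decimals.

The standard primal-dual pair for 'max c^T x s.t. A x <= b, x >= 0' is:
  Dual:  min b^T y  s.t.  A^T y >= c,  y >= 0.

So the dual LP is:
  minimize  6y1 + 7y2 + 13y3 + 44y4
  subject to:
    y1 + 3y3 + 4y4 >= 1
    y2 + 2y3 + 4y4 >= 2
    y1, y2, y3, y4 >= 0

Solving the primal: x* = (0, 6.5).
  primal value c^T x* = 13.
Solving the dual: y* = (0, 0, 1, 0).
  dual value b^T y* = 13.
Strong duality: c^T x* = b^T y*. Confirmed.

13


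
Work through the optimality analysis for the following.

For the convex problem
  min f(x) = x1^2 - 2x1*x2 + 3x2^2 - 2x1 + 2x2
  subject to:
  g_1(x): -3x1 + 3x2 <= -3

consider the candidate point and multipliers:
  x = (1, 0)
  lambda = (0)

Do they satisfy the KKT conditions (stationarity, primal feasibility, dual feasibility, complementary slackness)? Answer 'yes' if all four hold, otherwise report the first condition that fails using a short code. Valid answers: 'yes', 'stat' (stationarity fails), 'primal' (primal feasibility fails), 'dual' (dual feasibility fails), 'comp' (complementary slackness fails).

Gradient of f: grad f(x) = Q x + c = (0, 0)
Constraint values g_i(x) = a_i^T x - b_i:
  g_1((1, 0)) = 0
Stationarity residual: grad f(x) + sum_i lambda_i a_i = (0, 0)
  -> stationarity OK
Primal feasibility (all g_i <= 0): OK
Dual feasibility (all lambda_i >= 0): OK
Complementary slackness (lambda_i * g_i(x) = 0 for all i): OK

Verdict: yes, KKT holds.

yes


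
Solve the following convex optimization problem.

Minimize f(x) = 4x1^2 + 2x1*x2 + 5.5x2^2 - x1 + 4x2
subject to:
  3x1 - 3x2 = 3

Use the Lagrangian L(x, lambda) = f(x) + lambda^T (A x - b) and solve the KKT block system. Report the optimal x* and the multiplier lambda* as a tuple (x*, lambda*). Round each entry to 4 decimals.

Form the Lagrangian:
  L(x, lambda) = (1/2) x^T Q x + c^T x + lambda^T (A x - b)
Stationarity (grad_x L = 0): Q x + c + A^T lambda = 0.
Primal feasibility: A x = b.

This gives the KKT block system:
  [ Q   A^T ] [ x     ]   [-c ]
  [ A    0  ] [ lambda ] = [ b ]

Solving the linear system:
  x*      = (0.4348, -0.5652)
  lambda* = (-0.4493)
  f(x*)   = -0.6739

x* = (0.4348, -0.5652), lambda* = (-0.4493)


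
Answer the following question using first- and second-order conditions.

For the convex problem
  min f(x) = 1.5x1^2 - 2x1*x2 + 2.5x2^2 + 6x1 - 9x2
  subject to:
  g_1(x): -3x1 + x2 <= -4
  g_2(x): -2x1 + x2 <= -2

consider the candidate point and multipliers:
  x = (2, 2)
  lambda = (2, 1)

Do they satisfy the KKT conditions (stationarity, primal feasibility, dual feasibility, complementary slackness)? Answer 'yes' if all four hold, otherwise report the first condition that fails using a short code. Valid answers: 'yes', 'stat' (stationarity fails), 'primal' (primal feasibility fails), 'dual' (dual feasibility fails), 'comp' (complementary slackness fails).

Gradient of f: grad f(x) = Q x + c = (8, -3)
Constraint values g_i(x) = a_i^T x - b_i:
  g_1((2, 2)) = 0
  g_2((2, 2)) = 0
Stationarity residual: grad f(x) + sum_i lambda_i a_i = (0, 0)
  -> stationarity OK
Primal feasibility (all g_i <= 0): OK
Dual feasibility (all lambda_i >= 0): OK
Complementary slackness (lambda_i * g_i(x) = 0 for all i): OK

Verdict: yes, KKT holds.

yes


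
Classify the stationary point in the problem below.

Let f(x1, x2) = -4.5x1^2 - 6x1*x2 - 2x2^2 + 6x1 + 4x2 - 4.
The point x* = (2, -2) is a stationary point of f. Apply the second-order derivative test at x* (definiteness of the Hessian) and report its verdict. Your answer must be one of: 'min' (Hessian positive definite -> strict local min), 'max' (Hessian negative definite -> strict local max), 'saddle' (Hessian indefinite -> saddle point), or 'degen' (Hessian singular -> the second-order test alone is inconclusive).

Compute the Hessian H = grad^2 f:
  H = [[-9, -6], [-6, -4]]
Verify stationarity: grad f(x*) = H x* + g = (0, 0).
Eigenvalues of H: -13, 0.
H has a zero eigenvalue (singular; negative semidefinite but not definite), so H is neither positive definite, negative definite, nor indefinite. The second-order test alone is inconclusive -> degen.
(Indeed, f is constant along the null direction of H through x*, so x* is not a strict local extremum.)

degen


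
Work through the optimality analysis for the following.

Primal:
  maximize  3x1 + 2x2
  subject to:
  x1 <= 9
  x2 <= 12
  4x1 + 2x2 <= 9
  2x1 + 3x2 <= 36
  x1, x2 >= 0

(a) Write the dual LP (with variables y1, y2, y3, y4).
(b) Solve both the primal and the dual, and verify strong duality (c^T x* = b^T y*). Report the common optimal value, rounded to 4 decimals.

The standard primal-dual pair for 'max c^T x s.t. A x <= b, x >= 0' is:
  Dual:  min b^T y  s.t.  A^T y >= c,  y >= 0.

So the dual LP is:
  minimize  9y1 + 12y2 + 9y3 + 36y4
  subject to:
    y1 + 4y3 + 2y4 >= 3
    y2 + 2y3 + 3y4 >= 2
    y1, y2, y3, y4 >= 0

Solving the primal: x* = (0, 4.5).
  primal value c^T x* = 9.
Solving the dual: y* = (0, 0, 1, 0).
  dual value b^T y* = 9.
Strong duality: c^T x* = b^T y*. Confirmed.

9


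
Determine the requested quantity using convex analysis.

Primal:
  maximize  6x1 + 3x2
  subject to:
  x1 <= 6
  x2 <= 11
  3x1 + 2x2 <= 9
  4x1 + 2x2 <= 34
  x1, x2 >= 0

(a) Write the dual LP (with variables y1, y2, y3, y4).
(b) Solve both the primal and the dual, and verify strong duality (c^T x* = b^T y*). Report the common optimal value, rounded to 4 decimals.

The standard primal-dual pair for 'max c^T x s.t. A x <= b, x >= 0' is:
  Dual:  min b^T y  s.t.  A^T y >= c,  y >= 0.

So the dual LP is:
  minimize  6y1 + 11y2 + 9y3 + 34y4
  subject to:
    y1 + 3y3 + 4y4 >= 6
    y2 + 2y3 + 2y4 >= 3
    y1, y2, y3, y4 >= 0

Solving the primal: x* = (3, 0).
  primal value c^T x* = 18.
Solving the dual: y* = (0, 0, 2, 0).
  dual value b^T y* = 18.
Strong duality: c^T x* = b^T y*. Confirmed.

18


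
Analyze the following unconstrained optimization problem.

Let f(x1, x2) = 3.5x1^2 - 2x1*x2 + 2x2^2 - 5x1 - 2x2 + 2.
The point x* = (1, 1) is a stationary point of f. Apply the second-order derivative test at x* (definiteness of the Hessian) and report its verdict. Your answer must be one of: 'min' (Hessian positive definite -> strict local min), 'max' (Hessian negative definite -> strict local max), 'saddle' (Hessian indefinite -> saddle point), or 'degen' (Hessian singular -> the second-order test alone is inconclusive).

Compute the Hessian H = grad^2 f:
  H = [[7, -2], [-2, 4]]
Verify stationarity: grad f(x*) = H x* + g = (0, 0).
Eigenvalues of H: 3, 8.
Both eigenvalues > 0, so H is positive definite -> x* is a strict local min.

min


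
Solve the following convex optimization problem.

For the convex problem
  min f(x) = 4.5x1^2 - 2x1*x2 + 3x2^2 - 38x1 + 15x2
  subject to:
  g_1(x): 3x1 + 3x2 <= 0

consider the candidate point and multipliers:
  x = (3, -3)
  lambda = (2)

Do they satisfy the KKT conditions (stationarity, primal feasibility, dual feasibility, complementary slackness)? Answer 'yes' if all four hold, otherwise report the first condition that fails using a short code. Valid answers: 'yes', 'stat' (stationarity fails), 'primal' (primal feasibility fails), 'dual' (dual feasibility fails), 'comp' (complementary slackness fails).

Gradient of f: grad f(x) = Q x + c = (-5, -9)
Constraint values g_i(x) = a_i^T x - b_i:
  g_1((3, -3)) = 0
Stationarity residual: grad f(x) + sum_i lambda_i a_i = (1, -3)
  -> stationarity FAILS
Primal feasibility (all g_i <= 0): OK
Dual feasibility (all lambda_i >= 0): OK
Complementary slackness (lambda_i * g_i(x) = 0 for all i): OK

Verdict: the first failing condition is stationarity -> stat.

stat


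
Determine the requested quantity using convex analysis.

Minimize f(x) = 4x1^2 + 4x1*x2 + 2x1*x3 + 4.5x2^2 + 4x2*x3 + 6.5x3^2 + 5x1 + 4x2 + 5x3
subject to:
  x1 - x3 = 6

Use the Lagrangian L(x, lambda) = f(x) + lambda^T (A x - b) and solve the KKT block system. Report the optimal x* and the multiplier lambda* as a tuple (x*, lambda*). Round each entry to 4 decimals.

Form the Lagrangian:
  L(x, lambda) = (1/2) x^T Q x + c^T x + lambda^T (A x - b)
Stationarity (grad_x L = 0): Q x + c + A^T lambda = 0.
Primal feasibility: A x = b.

This gives the KKT block system:
  [ Q   A^T ] [ x     ]   [-c ]
  [ A    0  ] [ lambda ] = [ b ]

Solving the linear system:
  x*      = (3.4783, -0.8696, -2.5217)
  lambda* = (-24.3043)
  f(x*)   = 73.5652

x* = (3.4783, -0.8696, -2.5217), lambda* = (-24.3043)


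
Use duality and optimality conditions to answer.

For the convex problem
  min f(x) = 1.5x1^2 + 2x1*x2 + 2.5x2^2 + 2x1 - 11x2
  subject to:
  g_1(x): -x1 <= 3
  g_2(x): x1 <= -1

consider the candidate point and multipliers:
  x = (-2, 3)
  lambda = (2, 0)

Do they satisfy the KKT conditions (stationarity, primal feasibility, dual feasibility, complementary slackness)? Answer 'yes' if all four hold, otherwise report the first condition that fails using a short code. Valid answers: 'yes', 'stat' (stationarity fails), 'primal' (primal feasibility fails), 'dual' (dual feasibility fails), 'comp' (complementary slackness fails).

Gradient of f: grad f(x) = Q x + c = (2, 0)
Constraint values g_i(x) = a_i^T x - b_i:
  g_1((-2, 3)) = -1
  g_2((-2, 3)) = -1
Stationarity residual: grad f(x) + sum_i lambda_i a_i = (0, 0)
  -> stationarity OK
Primal feasibility (all g_i <= 0): OK
Dual feasibility (all lambda_i >= 0): OK
Complementary slackness (lambda_i * g_i(x) = 0 for all i): FAILS

Verdict: the first failing condition is complementary_slackness -> comp.

comp


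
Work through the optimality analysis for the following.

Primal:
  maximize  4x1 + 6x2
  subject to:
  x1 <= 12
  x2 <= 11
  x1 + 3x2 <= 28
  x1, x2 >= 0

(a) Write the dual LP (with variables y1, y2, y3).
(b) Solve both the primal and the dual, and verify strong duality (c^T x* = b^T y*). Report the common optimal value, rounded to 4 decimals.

The standard primal-dual pair for 'max c^T x s.t. A x <= b, x >= 0' is:
  Dual:  min b^T y  s.t.  A^T y >= c,  y >= 0.

So the dual LP is:
  minimize  12y1 + 11y2 + 28y3
  subject to:
    y1 + y3 >= 4
    y2 + 3y3 >= 6
    y1, y2, y3 >= 0

Solving the primal: x* = (12, 5.3333).
  primal value c^T x* = 80.
Solving the dual: y* = (2, 0, 2).
  dual value b^T y* = 80.
Strong duality: c^T x* = b^T y*. Confirmed.

80


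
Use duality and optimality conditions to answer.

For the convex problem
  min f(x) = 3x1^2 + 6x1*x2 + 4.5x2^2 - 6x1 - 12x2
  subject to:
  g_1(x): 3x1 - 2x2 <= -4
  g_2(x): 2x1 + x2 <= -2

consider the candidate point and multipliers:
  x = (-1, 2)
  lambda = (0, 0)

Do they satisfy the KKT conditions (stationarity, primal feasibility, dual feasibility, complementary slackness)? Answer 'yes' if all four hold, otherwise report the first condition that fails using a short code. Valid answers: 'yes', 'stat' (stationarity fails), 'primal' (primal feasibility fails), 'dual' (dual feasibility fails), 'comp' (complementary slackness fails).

Gradient of f: grad f(x) = Q x + c = (0, 0)
Constraint values g_i(x) = a_i^T x - b_i:
  g_1((-1, 2)) = -3
  g_2((-1, 2)) = 2
Stationarity residual: grad f(x) + sum_i lambda_i a_i = (0, 0)
  -> stationarity OK
Primal feasibility (all g_i <= 0): FAILS
Dual feasibility (all lambda_i >= 0): OK
Complementary slackness (lambda_i * g_i(x) = 0 for all i): OK

Verdict: the first failing condition is primal_feasibility -> primal.

primal


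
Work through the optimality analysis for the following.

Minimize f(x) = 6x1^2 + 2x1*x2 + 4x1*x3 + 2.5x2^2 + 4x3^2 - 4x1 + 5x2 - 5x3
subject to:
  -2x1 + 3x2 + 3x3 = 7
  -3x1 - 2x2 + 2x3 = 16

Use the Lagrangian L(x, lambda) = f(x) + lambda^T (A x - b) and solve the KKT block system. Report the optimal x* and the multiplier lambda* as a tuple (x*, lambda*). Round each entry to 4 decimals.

Form the Lagrangian:
  L(x, lambda) = (1/2) x^T Q x + c^T x + lambda^T (A x - b)
Stationarity (grad_x L = 0): Q x + c + A^T lambda = 0.
Primal feasibility: A x = b.

This gives the KKT block system:
  [ Q   A^T ] [ x     ]   [-c ]
  [ A    0  ] [ lambda ] = [ b ]

Solving the linear system:
  x*      = (-1.8519, -2.0617, 3.1605)
  lambda* = (-0.644, -5.4721)
  f(x*)   = 36.6791

x* = (-1.8519, -2.0617, 3.1605), lambda* = (-0.644, -5.4721)


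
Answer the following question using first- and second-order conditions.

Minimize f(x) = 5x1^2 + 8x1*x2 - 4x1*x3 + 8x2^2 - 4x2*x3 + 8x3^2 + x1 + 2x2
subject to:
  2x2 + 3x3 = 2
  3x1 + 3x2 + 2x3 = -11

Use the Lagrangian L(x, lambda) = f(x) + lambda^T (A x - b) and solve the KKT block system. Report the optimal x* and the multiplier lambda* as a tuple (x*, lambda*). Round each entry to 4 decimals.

Form the Lagrangian:
  L(x, lambda) = (1/2) x^T Q x + c^T x + lambda^T (A x - b)
Stationarity (grad_x L = 0): Q x + c + A^T lambda = 0.
Primal feasibility: A x = b.

This gives the KKT block system:
  [ Q   A^T ] [ x     ]   [-c ]
  [ A    0  ] [ lambda ] = [ b ]

Solving the linear system:
  x*      = (-4.8977, 1.4159, -0.2773)
  lambda* = (-11.0615, 11.8469)
  f(x*)   = 75.1866

x* = (-4.8977, 1.4159, -0.2773), lambda* = (-11.0615, 11.8469)


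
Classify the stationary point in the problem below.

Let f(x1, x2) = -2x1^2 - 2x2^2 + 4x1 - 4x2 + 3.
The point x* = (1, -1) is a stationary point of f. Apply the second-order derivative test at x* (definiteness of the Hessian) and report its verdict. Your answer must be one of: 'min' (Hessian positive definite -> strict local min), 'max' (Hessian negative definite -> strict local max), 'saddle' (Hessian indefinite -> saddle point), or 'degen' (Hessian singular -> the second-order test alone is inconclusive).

Compute the Hessian H = grad^2 f:
  H = [[-4, 0], [0, -4]]
Verify stationarity: grad f(x*) = H x* + g = (0, 0).
Eigenvalues of H: -4, -4.
Both eigenvalues < 0, so H is negative definite -> x* is a strict local max.

max


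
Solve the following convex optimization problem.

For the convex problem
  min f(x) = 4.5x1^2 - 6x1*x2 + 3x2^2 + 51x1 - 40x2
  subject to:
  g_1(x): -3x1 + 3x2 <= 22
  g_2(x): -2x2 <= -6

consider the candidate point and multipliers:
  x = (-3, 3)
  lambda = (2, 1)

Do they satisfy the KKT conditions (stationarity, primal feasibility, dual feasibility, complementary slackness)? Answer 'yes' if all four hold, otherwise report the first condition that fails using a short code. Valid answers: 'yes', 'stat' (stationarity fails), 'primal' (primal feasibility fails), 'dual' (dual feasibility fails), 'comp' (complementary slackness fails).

Gradient of f: grad f(x) = Q x + c = (6, -4)
Constraint values g_i(x) = a_i^T x - b_i:
  g_1((-3, 3)) = -4
  g_2((-3, 3)) = 0
Stationarity residual: grad f(x) + sum_i lambda_i a_i = (0, 0)
  -> stationarity OK
Primal feasibility (all g_i <= 0): OK
Dual feasibility (all lambda_i >= 0): OK
Complementary slackness (lambda_i * g_i(x) = 0 for all i): FAILS

Verdict: the first failing condition is complementary_slackness -> comp.

comp


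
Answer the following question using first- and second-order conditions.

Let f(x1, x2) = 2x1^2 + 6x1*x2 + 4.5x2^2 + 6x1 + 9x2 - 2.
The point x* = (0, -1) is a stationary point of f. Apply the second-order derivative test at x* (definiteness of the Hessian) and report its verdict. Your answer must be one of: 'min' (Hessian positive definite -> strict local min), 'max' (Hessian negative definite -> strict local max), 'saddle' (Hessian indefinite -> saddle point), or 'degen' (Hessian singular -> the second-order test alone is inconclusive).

Compute the Hessian H = grad^2 f:
  H = [[4, 6], [6, 9]]
Verify stationarity: grad f(x*) = H x* + g = (0, 0).
Eigenvalues of H: 0, 13.
H has a zero eigenvalue (singular; positive semidefinite but not definite), so H is neither positive definite, negative definite, nor indefinite. The second-order test alone is inconclusive -> degen.
(Indeed, f is constant along the null direction of H through x*, so x* is not a strict local extremum.)

degen


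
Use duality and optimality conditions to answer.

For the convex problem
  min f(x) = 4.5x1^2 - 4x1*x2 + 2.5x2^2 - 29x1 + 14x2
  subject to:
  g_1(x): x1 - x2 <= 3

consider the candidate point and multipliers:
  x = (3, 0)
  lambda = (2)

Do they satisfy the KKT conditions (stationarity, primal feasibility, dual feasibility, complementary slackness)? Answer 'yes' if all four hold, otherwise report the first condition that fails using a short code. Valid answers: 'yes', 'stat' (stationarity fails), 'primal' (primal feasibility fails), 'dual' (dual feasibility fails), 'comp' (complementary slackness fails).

Gradient of f: grad f(x) = Q x + c = (-2, 2)
Constraint values g_i(x) = a_i^T x - b_i:
  g_1((3, 0)) = 0
Stationarity residual: grad f(x) + sum_i lambda_i a_i = (0, 0)
  -> stationarity OK
Primal feasibility (all g_i <= 0): OK
Dual feasibility (all lambda_i >= 0): OK
Complementary slackness (lambda_i * g_i(x) = 0 for all i): OK

Verdict: yes, KKT holds.

yes


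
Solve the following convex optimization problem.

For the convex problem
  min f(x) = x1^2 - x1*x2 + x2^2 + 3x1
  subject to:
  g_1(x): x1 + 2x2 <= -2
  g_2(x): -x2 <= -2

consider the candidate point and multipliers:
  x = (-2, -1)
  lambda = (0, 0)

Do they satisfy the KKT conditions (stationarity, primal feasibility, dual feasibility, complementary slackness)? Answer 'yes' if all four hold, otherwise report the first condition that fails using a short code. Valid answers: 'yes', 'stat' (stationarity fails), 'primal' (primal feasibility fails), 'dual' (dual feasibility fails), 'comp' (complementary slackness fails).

Gradient of f: grad f(x) = Q x + c = (0, 0)
Constraint values g_i(x) = a_i^T x - b_i:
  g_1((-2, -1)) = -2
  g_2((-2, -1)) = 3
Stationarity residual: grad f(x) + sum_i lambda_i a_i = (0, 0)
  -> stationarity OK
Primal feasibility (all g_i <= 0): FAILS
Dual feasibility (all lambda_i >= 0): OK
Complementary slackness (lambda_i * g_i(x) = 0 for all i): OK

Verdict: the first failing condition is primal_feasibility -> primal.

primal


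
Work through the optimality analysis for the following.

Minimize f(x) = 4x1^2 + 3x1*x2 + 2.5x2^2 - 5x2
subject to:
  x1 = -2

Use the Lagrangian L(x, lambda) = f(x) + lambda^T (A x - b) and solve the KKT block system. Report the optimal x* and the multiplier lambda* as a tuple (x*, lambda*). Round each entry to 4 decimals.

Form the Lagrangian:
  L(x, lambda) = (1/2) x^T Q x + c^T x + lambda^T (A x - b)
Stationarity (grad_x L = 0): Q x + c + A^T lambda = 0.
Primal feasibility: A x = b.

This gives the KKT block system:
  [ Q   A^T ] [ x     ]   [-c ]
  [ A    0  ] [ lambda ] = [ b ]

Solving the linear system:
  x*      = (-2, 2.2)
  lambda* = (9.4)
  f(x*)   = 3.9

x* = (-2, 2.2), lambda* = (9.4)


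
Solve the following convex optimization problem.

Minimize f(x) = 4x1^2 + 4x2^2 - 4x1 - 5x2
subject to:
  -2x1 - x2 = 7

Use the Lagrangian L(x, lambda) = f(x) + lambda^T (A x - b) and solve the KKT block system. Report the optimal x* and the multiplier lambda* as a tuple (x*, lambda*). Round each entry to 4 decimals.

Form the Lagrangian:
  L(x, lambda) = (1/2) x^T Q x + c^T x + lambda^T (A x - b)
Stationarity (grad_x L = 0): Q x + c + A^T lambda = 0.
Primal feasibility: A x = b.

This gives the KKT block system:
  [ Q   A^T ] [ x     ]   [-c ]
  [ A    0  ] [ lambda ] = [ b ]

Solving the linear system:
  x*      = (-2.95, -1.1)
  lambda* = (-13.8)
  f(x*)   = 56.95

x* = (-2.95, -1.1), lambda* = (-13.8)


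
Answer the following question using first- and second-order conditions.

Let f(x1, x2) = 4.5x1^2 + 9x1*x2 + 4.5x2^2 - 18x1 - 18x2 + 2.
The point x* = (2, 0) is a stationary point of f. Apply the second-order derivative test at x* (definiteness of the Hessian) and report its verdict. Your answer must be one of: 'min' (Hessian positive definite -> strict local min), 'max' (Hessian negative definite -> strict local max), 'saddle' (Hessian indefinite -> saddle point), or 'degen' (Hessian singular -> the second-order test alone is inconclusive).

Compute the Hessian H = grad^2 f:
  H = [[9, 9], [9, 9]]
Verify stationarity: grad f(x*) = H x* + g = (0, 0).
Eigenvalues of H: 0, 18.
H has a zero eigenvalue (singular; positive semidefinite but not definite), so H is neither positive definite, negative definite, nor indefinite. The second-order test alone is inconclusive -> degen.
(Indeed, f is constant along the null direction of H through x*, so x* is not a strict local extremum.)

degen


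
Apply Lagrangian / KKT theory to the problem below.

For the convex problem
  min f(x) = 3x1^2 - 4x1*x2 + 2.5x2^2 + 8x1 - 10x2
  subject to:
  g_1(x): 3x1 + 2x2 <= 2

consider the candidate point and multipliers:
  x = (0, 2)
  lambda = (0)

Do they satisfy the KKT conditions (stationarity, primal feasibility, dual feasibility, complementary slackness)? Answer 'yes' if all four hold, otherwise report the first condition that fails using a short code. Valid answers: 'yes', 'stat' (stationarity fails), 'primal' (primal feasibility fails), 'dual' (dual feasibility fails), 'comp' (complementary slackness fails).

Gradient of f: grad f(x) = Q x + c = (0, 0)
Constraint values g_i(x) = a_i^T x - b_i:
  g_1((0, 2)) = 2
Stationarity residual: grad f(x) + sum_i lambda_i a_i = (0, 0)
  -> stationarity OK
Primal feasibility (all g_i <= 0): FAILS
Dual feasibility (all lambda_i >= 0): OK
Complementary slackness (lambda_i * g_i(x) = 0 for all i): OK

Verdict: the first failing condition is primal_feasibility -> primal.

primal
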